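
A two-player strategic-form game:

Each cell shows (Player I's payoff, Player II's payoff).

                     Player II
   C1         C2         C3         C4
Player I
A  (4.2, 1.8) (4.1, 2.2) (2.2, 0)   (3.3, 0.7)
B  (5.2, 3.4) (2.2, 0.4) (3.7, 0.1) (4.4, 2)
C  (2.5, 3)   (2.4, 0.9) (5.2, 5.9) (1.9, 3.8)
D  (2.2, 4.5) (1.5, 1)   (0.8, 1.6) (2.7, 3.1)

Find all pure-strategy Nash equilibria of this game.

Mark each player's best response to every combination of opponents' strategies; a profile where every player is best-responding is a pure Nash equilibrium.
Player I against C1: payoffs 4.2, 5.2, 2.5, 2.2 → best response B.
Player I against C2: payoffs 4.1, 2.2, 2.4, 1.5 → best response A.
Player I against C3: payoffs 2.2, 3.7, 5.2, 0.8 → best response C.
Player I against C4: payoffs 3.3, 4.4, 1.9, 2.7 → best response B.
Player II against A: payoffs 1.8, 2.2, 0, 0.7 → best response C2.
Player II against B: payoffs 3.4, 0.4, 0.1, 2 → best response C1.
Player II against C: payoffs 3, 0.9, 5.9, 3.8 → best response C3.
Player II against D: payoffs 4.5, 1, 1.6, 3.1 → best response C1.
Mutual best responses: (A, C2); (B, C1); (C, C3).

(A, C2), (B, C1), (C, C3)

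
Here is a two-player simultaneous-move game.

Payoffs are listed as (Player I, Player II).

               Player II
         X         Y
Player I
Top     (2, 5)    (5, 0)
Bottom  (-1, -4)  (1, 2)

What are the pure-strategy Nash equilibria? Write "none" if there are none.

For each strategy profile, look for a profitable unilateral deviation.
(Top, X): Player I gets 2, best alternative -1; Player II gets 5, best alternative 0. No profitable deviation — NE.
(Top, Y): Player II can switch to X (0 → 5). Not NE.
(Bottom, X): Player I can switch to Top (-1 → 2). Not NE.
(Bottom, Y): Player I can switch to Top (1 → 5). Not NE.

The unique pure-strategy Nash equilibrium is (Top, X).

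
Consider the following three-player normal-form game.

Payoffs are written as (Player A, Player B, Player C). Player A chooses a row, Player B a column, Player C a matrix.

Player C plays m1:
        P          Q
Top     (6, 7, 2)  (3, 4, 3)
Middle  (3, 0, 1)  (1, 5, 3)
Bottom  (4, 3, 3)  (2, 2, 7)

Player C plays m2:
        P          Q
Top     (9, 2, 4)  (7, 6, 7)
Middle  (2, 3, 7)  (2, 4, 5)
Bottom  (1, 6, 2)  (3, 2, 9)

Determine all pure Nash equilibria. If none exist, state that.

Pure NE: (Top, Q, m2)

For each strategy profile, look for a profitable unilateral deviation.
(Top, P, m1): Player C can switch to m2 (2 → 4). Not NE.
(Top, P, m2): Player B can switch to Q (2 → 6). Not NE.
(Top, Q, m1): Player B can switch to P (4 → 7). Not NE.
(Top, Q, m2): Player A gets 7, best alternative 3; Player B gets 6, best alternative 2; Player C gets 7, best alternative 3. No profitable deviation — NE.
(Middle, P, m1): Player A can switch to Top (3 → 6). Not NE.
(Middle, P, m2): Player A can switch to Top (2 → 9). Not NE.
(Middle, Q, m1): Player A can switch to Top (1 → 3). Not NE.
(Middle, Q, m2): Player A can switch to Top (2 → 7). Not NE.
(Bottom, P, m1): Player A can switch to Top (4 → 6). Not NE.
(Bottom, P, m2): Player A can switch to Top (1 → 9). Not NE.
(Bottom, Q, m1): Player A can switch to Top (2 → 3). Not NE.
(Bottom, Q, m2): Player A can switch to Top (3 → 7). Not NE.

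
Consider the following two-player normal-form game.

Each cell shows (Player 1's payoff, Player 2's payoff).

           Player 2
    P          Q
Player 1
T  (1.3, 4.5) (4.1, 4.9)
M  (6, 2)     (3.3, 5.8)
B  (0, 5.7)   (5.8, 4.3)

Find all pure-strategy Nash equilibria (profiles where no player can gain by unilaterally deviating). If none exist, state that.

For each player, find the best response to each opponent profile; mutual best responses are the pure NE.
Player 1 against P: payoffs 1.3, 6, 0 → best response M.
Player 1 against Q: payoffs 4.1, 3.3, 5.8 → best response B.
Player 2 against T: payoffs 4.5, 4.9 → best response Q.
Player 2 against M: payoffs 2, 5.8 → best response Q.
Player 2 against B: payoffs 5.7, 4.3 → best response P.
No profile is a mutual best response for all players.

This game has no pure Nash equilibrium.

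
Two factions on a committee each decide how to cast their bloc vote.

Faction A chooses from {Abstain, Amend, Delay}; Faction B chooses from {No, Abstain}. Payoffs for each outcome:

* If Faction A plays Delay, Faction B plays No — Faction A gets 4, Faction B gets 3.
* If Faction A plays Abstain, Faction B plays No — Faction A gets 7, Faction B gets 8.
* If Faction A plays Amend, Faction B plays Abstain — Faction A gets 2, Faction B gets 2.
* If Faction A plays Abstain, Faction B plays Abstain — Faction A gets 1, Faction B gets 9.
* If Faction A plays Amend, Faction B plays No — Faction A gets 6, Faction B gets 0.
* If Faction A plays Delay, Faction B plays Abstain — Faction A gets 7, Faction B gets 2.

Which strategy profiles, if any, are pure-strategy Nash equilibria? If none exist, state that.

No pure-strategy Nash equilibrium.

Faction A against No: payoffs 7, 6, 4 → best response Abstain.
Faction A against Abstain: payoffs 1, 2, 7 → best response Delay.
Faction B against Abstain: payoffs 8, 9 → best response Abstain.
Faction B against Amend: payoffs 0, 2 → best response Abstain.
Faction B against Delay: payoffs 3, 2 → best response No.
No profile is a mutual best response for all players.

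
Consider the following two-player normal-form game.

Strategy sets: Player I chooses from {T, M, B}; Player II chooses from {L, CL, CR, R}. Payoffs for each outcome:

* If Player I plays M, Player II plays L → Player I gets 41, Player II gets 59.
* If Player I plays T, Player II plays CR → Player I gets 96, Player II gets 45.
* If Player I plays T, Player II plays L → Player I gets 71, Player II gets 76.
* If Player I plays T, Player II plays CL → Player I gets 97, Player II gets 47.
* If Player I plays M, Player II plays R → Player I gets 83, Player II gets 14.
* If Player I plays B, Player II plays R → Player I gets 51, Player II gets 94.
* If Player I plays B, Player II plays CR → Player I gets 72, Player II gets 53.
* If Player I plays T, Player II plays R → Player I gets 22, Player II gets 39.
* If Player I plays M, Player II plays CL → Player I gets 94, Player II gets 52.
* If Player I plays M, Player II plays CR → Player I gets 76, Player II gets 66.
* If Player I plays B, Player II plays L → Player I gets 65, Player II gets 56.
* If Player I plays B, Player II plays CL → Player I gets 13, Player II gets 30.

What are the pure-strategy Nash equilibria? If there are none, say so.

Pure NE: (T, L)

(T, L): Player I gets 71, best alternative 65; Player II gets 76, best alternative 47. No profitable deviation — NE.
(T, CL): Player II can switch to L (47 → 76). Not NE.
(T, CR): Player II can switch to L (45 → 76). Not NE.
(T, R): Player I can switch to M (22 → 83). Not NE.
(M, L): Player I can switch to T (41 → 71). Not NE.
(M, CL): Player I can switch to T (94 → 97). Not NE.
(M, CR): Player I can switch to T (76 → 96). Not NE.
(M, R): Player II can switch to L (14 → 59). Not NE.
(B, L): Player I can switch to T (65 → 71). Not NE.
(B, CL): Player I can switch to T (13 → 97). Not NE.
(B, CR): Player I can switch to T (72 → 96). Not NE.
(The remaining 1 profile has a profitable deviation by the same check.)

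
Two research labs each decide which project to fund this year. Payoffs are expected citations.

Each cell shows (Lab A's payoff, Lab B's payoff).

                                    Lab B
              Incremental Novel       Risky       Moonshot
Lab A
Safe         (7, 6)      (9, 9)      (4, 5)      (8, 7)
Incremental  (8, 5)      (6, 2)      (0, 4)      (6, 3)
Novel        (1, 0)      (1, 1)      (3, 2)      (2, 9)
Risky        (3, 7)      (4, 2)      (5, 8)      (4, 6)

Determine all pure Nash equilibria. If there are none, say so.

(Safe, Novel) and (Incremental, Incremental) and (Risky, Risky)

Lab A against Incremental: payoffs 7, 8, 1, 3 → best response Incremental.
Lab A against Novel: payoffs 9, 6, 1, 4 → best response Safe.
Lab A against Risky: payoffs 4, 0, 3, 5 → best response Risky.
Lab A against Moonshot: payoffs 8, 6, 2, 4 → best response Safe.
Lab B against Safe: payoffs 6, 9, 5, 7 → best response Novel.
Lab B against Incremental: payoffs 5, 2, 4, 3 → best response Incremental.
Lab B against Novel: payoffs 0, 1, 2, 9 → best response Moonshot.
Lab B against Risky: payoffs 7, 2, 8, 6 → best response Risky.
Mutual best responses: (Safe, Novel); (Incremental, Incremental); (Risky, Risky).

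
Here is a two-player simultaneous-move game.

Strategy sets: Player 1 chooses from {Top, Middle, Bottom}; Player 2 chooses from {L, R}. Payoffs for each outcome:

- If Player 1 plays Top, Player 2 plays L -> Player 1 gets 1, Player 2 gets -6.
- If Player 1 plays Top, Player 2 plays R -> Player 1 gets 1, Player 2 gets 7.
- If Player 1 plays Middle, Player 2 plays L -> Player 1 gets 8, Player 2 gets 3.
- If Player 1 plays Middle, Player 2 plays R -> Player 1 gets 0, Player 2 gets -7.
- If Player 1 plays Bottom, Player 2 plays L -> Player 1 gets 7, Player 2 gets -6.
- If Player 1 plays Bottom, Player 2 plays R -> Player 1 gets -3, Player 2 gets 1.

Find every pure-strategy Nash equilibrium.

The pure Nash equilibria are (Top, R); (Middle, L).

Player 1 against L: payoffs 1, 8, 7 → best response Middle.
Player 1 against R: payoffs 1, 0, -3 → best response Top.
Player 2 against Top: payoffs -6, 7 → best response R.
Player 2 against Middle: payoffs 3, -7 → best response L.
Player 2 against Bottom: payoffs -6, 1 → best response R.
Mutual best responses: (Top, R); (Middle, L).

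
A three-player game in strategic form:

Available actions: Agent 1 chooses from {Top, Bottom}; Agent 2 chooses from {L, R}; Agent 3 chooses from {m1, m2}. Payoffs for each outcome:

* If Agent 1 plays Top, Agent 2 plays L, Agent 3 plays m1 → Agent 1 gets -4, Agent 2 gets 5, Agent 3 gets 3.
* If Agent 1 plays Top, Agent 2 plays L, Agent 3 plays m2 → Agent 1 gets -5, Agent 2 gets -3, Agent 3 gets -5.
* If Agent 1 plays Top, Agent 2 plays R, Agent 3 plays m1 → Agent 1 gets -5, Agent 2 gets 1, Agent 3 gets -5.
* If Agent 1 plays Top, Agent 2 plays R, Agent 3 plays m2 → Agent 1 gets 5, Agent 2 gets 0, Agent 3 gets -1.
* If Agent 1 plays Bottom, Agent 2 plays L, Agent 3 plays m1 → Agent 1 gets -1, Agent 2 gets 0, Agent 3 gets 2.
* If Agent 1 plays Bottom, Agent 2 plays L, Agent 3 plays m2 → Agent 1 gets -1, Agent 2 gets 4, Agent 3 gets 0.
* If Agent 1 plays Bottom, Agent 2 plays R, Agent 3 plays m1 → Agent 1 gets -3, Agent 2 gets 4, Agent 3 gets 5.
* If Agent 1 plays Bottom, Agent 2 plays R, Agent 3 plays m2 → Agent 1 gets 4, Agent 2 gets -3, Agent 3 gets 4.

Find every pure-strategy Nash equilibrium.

The pure Nash equilibria are (Top, R, m2); (Bottom, R, m1).

(Top, L, m1): Agent 1 can switch to Bottom (-4 → -1). Not NE.
(Top, L, m2): Agent 1 can switch to Bottom (-5 → -1). Not NE.
(Top, R, m1): Agent 1 can switch to Bottom (-5 → -3). Not NE.
(Top, R, m2): Agent 1 gets 5, best alternative 4; Agent 2 gets 0, best alternative -3; Agent 3 gets -1, best alternative -5. No profitable deviation — NE.
(Bottom, L, m1): Agent 2 can switch to R (0 → 4). Not NE.
(Bottom, L, m2): Agent 3 can switch to m1 (0 → 2). Not NE.
(Bottom, R, m1): Agent 1 gets -3, best alternative -5; Agent 2 gets 4, best alternative 0; Agent 3 gets 5, best alternative 4. No profitable deviation — NE.
(Bottom, R, m2): Agent 1 can switch to Top (4 → 5). Not NE.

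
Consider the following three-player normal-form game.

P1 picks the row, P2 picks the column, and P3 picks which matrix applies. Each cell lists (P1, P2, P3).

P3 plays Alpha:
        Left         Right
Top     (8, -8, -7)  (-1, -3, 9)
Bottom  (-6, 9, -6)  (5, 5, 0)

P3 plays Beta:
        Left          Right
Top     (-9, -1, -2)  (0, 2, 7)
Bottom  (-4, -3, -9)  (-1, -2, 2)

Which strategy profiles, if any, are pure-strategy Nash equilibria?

Mark each player's best response to every combination of opponents' strategies; a profile where every player is best-responding is a pure Nash equilibrium.
P1 against (Left, Alpha): payoffs 8, -6 → best response Top.
P1 against (Left, Beta): payoffs -9, -4 → best response Bottom.
P1 against (Right, Alpha): payoffs -1, 5 → best response Bottom.
P1 against (Right, Beta): payoffs 0, -1 → best response Top.
P2 against (Top, Alpha): payoffs -8, -3 → best response Right.
P2 against (Top, Beta): payoffs -1, 2 → best response Right.
P2 against (Bottom, Alpha): payoffs 9, 5 → best response Left.
P2 against (Bottom, Beta): payoffs -3, -2 → best response Right.
P3 against (Top, Left): payoffs -7, -2 → best response Beta.
P3 against (Top, Right): payoffs 9, 7 → best response Alpha.
P3 against (Bottom, Left): payoffs -6, -9 → best response Alpha.
P3 against (Bottom, Right): payoffs 0, 2 → best response Beta.
No profile is a mutual best response for all players.

none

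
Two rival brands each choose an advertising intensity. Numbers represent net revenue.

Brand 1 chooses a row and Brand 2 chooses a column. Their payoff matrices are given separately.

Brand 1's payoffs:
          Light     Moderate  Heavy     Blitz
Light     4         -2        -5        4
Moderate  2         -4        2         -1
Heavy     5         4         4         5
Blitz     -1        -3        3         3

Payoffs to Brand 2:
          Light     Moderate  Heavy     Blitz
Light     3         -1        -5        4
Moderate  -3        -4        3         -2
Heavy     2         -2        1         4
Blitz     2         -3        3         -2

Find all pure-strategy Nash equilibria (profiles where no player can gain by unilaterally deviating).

Pure NE: (Heavy, Blitz)

(Light, Light): Brand 1 can switch to Heavy (4 → 5). Not NE.
(Light, Moderate): Brand 1 can switch to Heavy (-2 → 4). Not NE.
(Light, Heavy): Brand 1 can switch to Moderate (-5 → 2). Not NE.
(Light, Blitz): Brand 1 can switch to Heavy (4 → 5). Not NE.
(Moderate, Light): Brand 1 can switch to Light (2 → 4). Not NE.
(Moderate, Moderate): Brand 1 can switch to Light (-4 → -2). Not NE.
(Moderate, Heavy): Brand 1 can switch to Heavy (2 → 4). Not NE.
(Moderate, Blitz): Brand 1 can switch to Light (-1 → 4). Not NE.
(Heavy, Light): Brand 2 can switch to Blitz (2 → 4). Not NE.
(Heavy, Moderate): Brand 2 can switch to Light (-2 → 2). Not NE.
(Heavy, Heavy): Brand 2 can switch to Light (1 → 2). Not NE.
(Heavy, Blitz): Brand 1 gets 5, best alternative 4; Brand 2 gets 4, best alternative 2. No profitable deviation — NE.
(Blitz, Light): Brand 1 can switch to Light (-1 → 4). Not NE.
(The remaining 3 profiles each have a profitable deviation by the same check.)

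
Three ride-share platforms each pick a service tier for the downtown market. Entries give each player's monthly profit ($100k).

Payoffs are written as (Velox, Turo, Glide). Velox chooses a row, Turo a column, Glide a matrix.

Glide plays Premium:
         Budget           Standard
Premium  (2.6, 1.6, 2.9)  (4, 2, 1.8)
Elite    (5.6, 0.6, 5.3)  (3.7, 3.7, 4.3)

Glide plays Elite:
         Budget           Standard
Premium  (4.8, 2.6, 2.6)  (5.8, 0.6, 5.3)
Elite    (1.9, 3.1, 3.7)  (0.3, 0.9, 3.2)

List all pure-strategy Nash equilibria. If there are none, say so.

This game has no pure Nash equilibrium.

Check each profile: it is a Nash equilibrium iff no player can strictly gain by switching unilaterally.
(Premium, Budget, Premium): Velox can switch to Elite (2.6 → 5.6). Not NE.
(Premium, Budget, Elite): Glide can switch to Premium (2.6 → 2.9). Not NE.
(Premium, Standard, Premium): Glide can switch to Elite (1.8 → 5.3). Not NE.
(Premium, Standard, Elite): Turo can switch to Budget (0.6 → 2.6). Not NE.
(Elite, Budget, Premium): Turo can switch to Standard (0.6 → 3.7). Not NE.
(Elite, Budget, Elite): Velox can switch to Premium (1.9 → 4.8). Not NE.
(Elite, Standard, Premium): Velox can switch to Premium (3.7 → 4). Not NE.
(Elite, Standard, Elite): Velox can switch to Premium (0.3 → 5.8). Not NE.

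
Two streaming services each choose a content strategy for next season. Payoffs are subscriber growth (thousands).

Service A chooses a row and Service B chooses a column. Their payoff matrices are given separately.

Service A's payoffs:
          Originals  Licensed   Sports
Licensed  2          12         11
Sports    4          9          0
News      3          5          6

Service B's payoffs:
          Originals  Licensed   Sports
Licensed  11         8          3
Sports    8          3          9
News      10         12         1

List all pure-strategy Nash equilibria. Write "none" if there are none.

This game has no pure Nash equilibrium.

For each strategy profile, look for a profitable unilateral deviation.
(Licensed, Originals): Service A can switch to Sports (2 → 4). Not NE.
(Licensed, Licensed): Service B can switch to Originals (8 → 11). Not NE.
(Licensed, Sports): Service B can switch to Originals (3 → 11). Not NE.
(Sports, Originals): Service B can switch to Sports (8 → 9). Not NE.
(Sports, Licensed): Service A can switch to Licensed (9 → 12). Not NE.
(Sports, Sports): Service A can switch to Licensed (0 → 11). Not NE.
(News, Originals): Service A can switch to Sports (3 → 4). Not NE.
(News, Licensed): Service A can switch to Licensed (5 → 12). Not NE.
(News, Sports): Service A can switch to Licensed (6 → 11). Not NE.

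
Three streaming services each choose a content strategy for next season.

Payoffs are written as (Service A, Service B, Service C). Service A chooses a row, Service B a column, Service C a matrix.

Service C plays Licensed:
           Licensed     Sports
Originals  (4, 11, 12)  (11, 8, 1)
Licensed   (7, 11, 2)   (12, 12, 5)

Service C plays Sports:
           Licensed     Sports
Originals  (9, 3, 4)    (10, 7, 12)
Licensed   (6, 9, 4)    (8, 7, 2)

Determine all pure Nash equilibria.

(Originals, Sports, Sports); (Licensed, Sports, Licensed)

Mark each player's best response to every combination of opponents' strategies; a profile where every player is best-responding is a pure Nash equilibrium.
Service A against (Licensed, Licensed): payoffs 4, 7 → best response Licensed.
Service A against (Licensed, Sports): payoffs 9, 6 → best response Originals.
Service A against (Sports, Licensed): payoffs 11, 12 → best response Licensed.
Service A against (Sports, Sports): payoffs 10, 8 → best response Originals.
Service B against (Originals, Licensed): payoffs 11, 8 → best response Licensed.
Service B against (Originals, Sports): payoffs 3, 7 → best response Sports.
Service B against (Licensed, Licensed): payoffs 11, 12 → best response Sports.
Service B against (Licensed, Sports): payoffs 9, 7 → best response Licensed.
Service C against (Originals, Licensed): payoffs 12, 4 → best response Licensed.
Service C against (Originals, Sports): payoffs 1, 12 → best response Sports.
Service C against (Licensed, Licensed): payoffs 2, 4 → best response Sports.
Service C against (Licensed, Sports): payoffs 5, 2 → best response Licensed.
Mutual best responses: (Originals, Sports, Sports); (Licensed, Sports, Licensed).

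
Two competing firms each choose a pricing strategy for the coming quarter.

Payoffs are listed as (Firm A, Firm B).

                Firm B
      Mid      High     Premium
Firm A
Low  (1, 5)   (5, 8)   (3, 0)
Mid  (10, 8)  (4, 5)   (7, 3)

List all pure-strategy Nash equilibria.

Firm A against Mid: payoffs 1, 10 → best response Mid.
Firm A against High: payoffs 5, 4 → best response Low.
Firm A against Premium: payoffs 3, 7 → best response Mid.
Firm B against Low: payoffs 5, 8, 0 → best response High.
Firm B against Mid: payoffs 8, 5, 3 → best response Mid.
Mutual best responses: (Low, High); (Mid, Mid).

Pure-strategy Nash equilibria: (Low, High); (Mid, Mid)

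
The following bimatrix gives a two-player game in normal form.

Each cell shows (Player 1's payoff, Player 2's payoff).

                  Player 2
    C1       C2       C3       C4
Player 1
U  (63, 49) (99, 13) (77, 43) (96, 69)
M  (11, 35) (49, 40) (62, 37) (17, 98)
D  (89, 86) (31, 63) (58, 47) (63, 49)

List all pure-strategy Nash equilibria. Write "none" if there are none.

The pure Nash equilibria are (U, C4) and (D, C1).

Player 1 against C1: payoffs 63, 11, 89 → best response D.
Player 1 against C2: payoffs 99, 49, 31 → best response U.
Player 1 against C3: payoffs 77, 62, 58 → best response U.
Player 1 against C4: payoffs 96, 17, 63 → best response U.
Player 2 against U: payoffs 49, 13, 43, 69 → best response C4.
Player 2 against M: payoffs 35, 40, 37, 98 → best response C4.
Player 2 against D: payoffs 86, 63, 47, 49 → best response C1.
Mutual best responses: (U, C4); (D, C1).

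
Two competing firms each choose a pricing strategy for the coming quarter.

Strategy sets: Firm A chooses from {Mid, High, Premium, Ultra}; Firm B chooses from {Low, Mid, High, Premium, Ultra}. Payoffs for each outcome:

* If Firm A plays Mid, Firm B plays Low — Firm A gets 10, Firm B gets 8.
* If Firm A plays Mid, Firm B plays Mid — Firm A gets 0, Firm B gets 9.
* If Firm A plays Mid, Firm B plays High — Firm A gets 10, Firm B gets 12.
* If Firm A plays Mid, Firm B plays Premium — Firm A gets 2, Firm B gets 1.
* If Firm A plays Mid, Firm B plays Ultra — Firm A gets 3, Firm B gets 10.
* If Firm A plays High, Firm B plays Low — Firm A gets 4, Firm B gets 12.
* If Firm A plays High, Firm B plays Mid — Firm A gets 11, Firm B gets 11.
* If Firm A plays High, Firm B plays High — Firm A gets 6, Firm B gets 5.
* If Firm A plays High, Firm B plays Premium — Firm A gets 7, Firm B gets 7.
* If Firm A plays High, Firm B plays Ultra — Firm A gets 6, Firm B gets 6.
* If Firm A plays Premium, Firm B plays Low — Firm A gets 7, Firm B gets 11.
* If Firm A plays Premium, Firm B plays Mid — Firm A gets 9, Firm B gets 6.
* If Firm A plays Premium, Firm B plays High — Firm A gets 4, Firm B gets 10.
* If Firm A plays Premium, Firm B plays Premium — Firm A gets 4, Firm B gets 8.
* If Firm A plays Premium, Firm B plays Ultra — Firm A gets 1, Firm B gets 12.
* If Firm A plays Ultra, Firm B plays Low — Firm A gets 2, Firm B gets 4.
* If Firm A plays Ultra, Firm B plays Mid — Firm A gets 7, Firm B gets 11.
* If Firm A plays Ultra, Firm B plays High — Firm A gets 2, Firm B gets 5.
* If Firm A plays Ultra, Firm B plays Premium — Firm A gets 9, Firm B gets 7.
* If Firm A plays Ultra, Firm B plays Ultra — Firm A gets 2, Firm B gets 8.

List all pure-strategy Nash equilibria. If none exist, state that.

Pure NE: (Mid, High)

Firm A against Low: payoffs 10, 4, 7, 2 → best response Mid.
Firm A against Mid: payoffs 0, 11, 9, 7 → best response High.
Firm A against High: payoffs 10, 6, 4, 2 → best response Mid.
Firm A against Premium: payoffs 2, 7, 4, 9 → best response Ultra.
Firm A against Ultra: payoffs 3, 6, 1, 2 → best response High.
Firm B against Mid: payoffs 8, 9, 12, 1, 10 → best response High.
Firm B against High: payoffs 12, 11, 5, 7, 6 → best response Low.
Firm B against Premium: payoffs 11, 6, 10, 8, 12 → best response Ultra.
Firm B against Ultra: payoffs 4, 11, 5, 7, 8 → best response Mid.
Mutual best responses: (Mid, High).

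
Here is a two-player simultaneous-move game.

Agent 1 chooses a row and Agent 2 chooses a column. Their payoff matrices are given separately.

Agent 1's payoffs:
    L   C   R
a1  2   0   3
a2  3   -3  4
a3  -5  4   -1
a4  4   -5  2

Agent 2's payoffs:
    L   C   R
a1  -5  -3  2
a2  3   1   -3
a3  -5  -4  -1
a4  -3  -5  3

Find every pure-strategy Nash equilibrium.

none

Agent 1 against L: payoffs 2, 3, -5, 4 → best response a4.
Agent 1 against C: payoffs 0, -3, 4, -5 → best response a3.
Agent 1 against R: payoffs 3, 4, -1, 2 → best response a2.
Agent 2 against a1: payoffs -5, -3, 2 → best response R.
Agent 2 against a2: payoffs 3, 1, -3 → best response L.
Agent 2 against a3: payoffs -5, -4, -1 → best response R.
Agent 2 against a4: payoffs -3, -5, 3 → best response R.
No profile is a mutual best response for all players.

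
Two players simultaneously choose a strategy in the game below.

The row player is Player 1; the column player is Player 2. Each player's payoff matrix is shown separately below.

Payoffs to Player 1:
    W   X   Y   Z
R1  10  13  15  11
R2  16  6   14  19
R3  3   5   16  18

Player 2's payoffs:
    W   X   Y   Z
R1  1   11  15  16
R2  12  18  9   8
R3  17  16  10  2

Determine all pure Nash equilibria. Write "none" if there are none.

This game has no pure Nash equilibrium.

(R1, W): Player 1 can switch to R2 (10 → 16). Not NE.
(R1, X): Player 2 can switch to Y (11 → 15). Not NE.
(R1, Y): Player 1 can switch to R3 (15 → 16). Not NE.
(R1, Z): Player 1 can switch to R2 (11 → 19). Not NE.
(R2, W): Player 2 can switch to X (12 → 18). Not NE.
(R2, X): Player 1 can switch to R1 (6 → 13). Not NE.
(R2, Y): Player 1 can switch to R1 (14 → 15). Not NE.
(R2, Z): Player 2 can switch to W (8 → 12). Not NE.
(R3, W): Player 1 can switch to R1 (3 → 10). Not NE.
(R3, X): Player 1 can switch to R1 (5 → 13). Not NE.
(R3, Y): Player 2 can switch to W (10 → 17). Not NE.
(R3, Z): Player 1 can switch to R2 (18 → 19). Not NE.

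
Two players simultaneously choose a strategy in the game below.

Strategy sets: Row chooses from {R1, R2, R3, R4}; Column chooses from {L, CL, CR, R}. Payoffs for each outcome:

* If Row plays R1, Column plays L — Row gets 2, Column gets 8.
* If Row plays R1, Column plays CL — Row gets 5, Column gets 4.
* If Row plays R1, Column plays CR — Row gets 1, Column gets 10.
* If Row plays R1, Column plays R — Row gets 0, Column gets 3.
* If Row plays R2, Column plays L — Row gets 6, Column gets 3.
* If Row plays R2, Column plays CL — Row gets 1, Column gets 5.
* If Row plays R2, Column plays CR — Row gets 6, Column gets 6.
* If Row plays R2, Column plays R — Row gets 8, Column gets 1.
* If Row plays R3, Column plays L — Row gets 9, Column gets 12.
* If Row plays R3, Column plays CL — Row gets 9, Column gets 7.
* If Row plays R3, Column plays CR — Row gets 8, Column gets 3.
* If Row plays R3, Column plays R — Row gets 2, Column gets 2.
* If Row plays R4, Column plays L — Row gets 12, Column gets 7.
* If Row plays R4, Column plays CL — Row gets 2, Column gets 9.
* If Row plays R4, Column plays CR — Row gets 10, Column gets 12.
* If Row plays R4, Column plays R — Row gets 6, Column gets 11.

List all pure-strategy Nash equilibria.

Row against L: payoffs 2, 6, 9, 12 → best response R4.
Row against CL: payoffs 5, 1, 9, 2 → best response R3.
Row against CR: payoffs 1, 6, 8, 10 → best response R4.
Row against R: payoffs 0, 8, 2, 6 → best response R2.
Column against R1: payoffs 8, 4, 10, 3 → best response CR.
Column against R2: payoffs 3, 5, 6, 1 → best response CR.
Column against R3: payoffs 12, 7, 3, 2 → best response L.
Column against R4: payoffs 7, 9, 12, 11 → best response CR.
Mutual best responses: (R4, CR).

The unique pure-strategy Nash equilibrium is (R4, CR).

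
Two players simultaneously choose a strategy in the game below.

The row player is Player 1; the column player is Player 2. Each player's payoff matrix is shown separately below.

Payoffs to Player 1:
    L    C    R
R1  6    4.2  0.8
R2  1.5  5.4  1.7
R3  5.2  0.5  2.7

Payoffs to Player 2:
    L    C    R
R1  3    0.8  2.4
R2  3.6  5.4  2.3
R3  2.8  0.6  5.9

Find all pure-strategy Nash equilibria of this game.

The pure Nash equilibria are (R1, L) and (R2, C) and (R3, R).

(R1, L): Player 1 gets 6, best alternative 5.2; Player 2 gets 3, best alternative 2.4. No profitable deviation — NE.
(R1, C): Player 1 can switch to R2 (4.2 → 5.4). Not NE.
(R1, R): Player 1 can switch to R2 (0.8 → 1.7). Not NE.
(R2, L): Player 1 can switch to R1 (1.5 → 6). Not NE.
(R2, C): Player 1 gets 5.4, best alternative 4.2; Player 2 gets 5.4, best alternative 3.6. No profitable deviation — NE.
(R2, R): Player 1 can switch to R3 (1.7 → 2.7). Not NE.
(R3, L): Player 1 can switch to R1 (5.2 → 6). Not NE.
(R3, C): Player 1 can switch to R1 (0.5 → 4.2). Not NE.
(R3, R): Player 1 gets 2.7, best alternative 1.7; Player 2 gets 5.9, best alternative 2.8. No profitable deviation — NE.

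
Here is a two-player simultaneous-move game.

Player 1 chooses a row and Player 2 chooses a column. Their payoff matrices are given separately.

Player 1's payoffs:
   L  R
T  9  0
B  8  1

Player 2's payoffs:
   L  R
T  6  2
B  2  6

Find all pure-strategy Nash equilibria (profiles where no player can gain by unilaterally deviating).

The pure Nash equilibria are (T, L), (B, R).

Player 1 against L: payoffs 9, 8 → best response T.
Player 1 against R: payoffs 0, 1 → best response B.
Player 2 against T: payoffs 6, 2 → best response L.
Player 2 against B: payoffs 2, 6 → best response R.
Mutual best responses: (T, L); (B, R).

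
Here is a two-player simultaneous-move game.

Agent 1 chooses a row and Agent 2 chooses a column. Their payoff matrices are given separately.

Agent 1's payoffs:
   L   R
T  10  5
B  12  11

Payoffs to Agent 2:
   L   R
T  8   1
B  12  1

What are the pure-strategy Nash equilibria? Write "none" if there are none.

(T, L): Agent 1 can switch to B (10 → 12). Not NE.
(T, R): Agent 1 can switch to B (5 → 11). Not NE.
(B, L): Agent 1 gets 12, best alternative 10; Agent 2 gets 12, best alternative 1. No profitable deviation — NE.
(B, R): Agent 2 can switch to L (1 → 12). Not NE.

(B, L)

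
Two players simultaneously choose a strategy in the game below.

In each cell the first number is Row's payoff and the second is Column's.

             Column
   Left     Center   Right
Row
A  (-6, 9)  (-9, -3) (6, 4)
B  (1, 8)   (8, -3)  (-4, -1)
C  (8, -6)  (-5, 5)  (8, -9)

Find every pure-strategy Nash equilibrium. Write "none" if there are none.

(A, Left): Row can switch to B (-6 → 1). Not NE.
(A, Center): Row can switch to B (-9 → 8). Not NE.
(A, Right): Row can switch to C (6 → 8). Not NE.
(B, Left): Row can switch to C (1 → 8). Not NE.
(B, Center): Column can switch to Left (-3 → 8). Not NE.
(B, Right): Row can switch to A (-4 → 6). Not NE.
(C, Left): Column can switch to Center (-6 → 5). Not NE.
(C, Center): Row can switch to B (-5 → 8). Not NE.
(The remaining 1 profile has a profitable deviation by the same check.)

No pure-strategy Nash equilibrium.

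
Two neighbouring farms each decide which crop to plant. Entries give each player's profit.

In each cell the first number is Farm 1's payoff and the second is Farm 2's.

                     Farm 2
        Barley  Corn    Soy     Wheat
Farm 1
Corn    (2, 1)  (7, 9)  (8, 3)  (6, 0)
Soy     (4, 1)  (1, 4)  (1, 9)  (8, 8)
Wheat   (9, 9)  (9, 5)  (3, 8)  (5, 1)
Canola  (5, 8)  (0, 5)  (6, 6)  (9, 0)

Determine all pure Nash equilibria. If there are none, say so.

The unique pure-strategy Nash equilibrium is (Wheat, Barley).

(Corn, Barley): Farm 1 can switch to Soy (2 → 4). Not NE.
(Corn, Corn): Farm 1 can switch to Wheat (7 → 9). Not NE.
(Corn, Soy): Farm 2 can switch to Corn (3 → 9). Not NE.
(Corn, Wheat): Farm 1 can switch to Soy (6 → 8). Not NE.
(Soy, Barley): Farm 1 can switch to Wheat (4 → 9). Not NE.
(Soy, Corn): Farm 1 can switch to Corn (1 → 7). Not NE.
(Soy, Soy): Farm 1 can switch to Corn (1 → 8). Not NE.
(Soy, Wheat): Farm 1 can switch to Canola (8 → 9). Not NE.
(Wheat, Barley): Farm 1 gets 9, best alternative 5; Farm 2 gets 9, best alternative 8. No profitable deviation — NE.
(Wheat, Corn): Farm 2 can switch to Barley (5 → 9). Not NE.
(Wheat, Soy): Farm 1 can switch to Corn (3 → 8). Not NE.
(The remaining 5 profiles each have a profitable deviation by the same check.)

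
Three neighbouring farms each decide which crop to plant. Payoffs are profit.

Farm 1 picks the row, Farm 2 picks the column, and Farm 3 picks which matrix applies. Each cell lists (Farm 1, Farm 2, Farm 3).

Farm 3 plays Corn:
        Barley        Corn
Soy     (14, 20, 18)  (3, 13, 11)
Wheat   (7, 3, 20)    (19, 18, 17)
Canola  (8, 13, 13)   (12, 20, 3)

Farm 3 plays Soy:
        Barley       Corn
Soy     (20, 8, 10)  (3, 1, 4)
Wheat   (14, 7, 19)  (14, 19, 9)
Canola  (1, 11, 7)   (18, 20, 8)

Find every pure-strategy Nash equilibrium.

Farm 1 against (Barley, Corn): payoffs 14, 7, 8 → best response Soy.
Farm 1 against (Barley, Soy): payoffs 20, 14, 1 → best response Soy.
Farm 1 against (Corn, Corn): payoffs 3, 19, 12 → best response Wheat.
Farm 1 against (Corn, Soy): payoffs 3, 14, 18 → best response Canola.
Farm 2 against (Soy, Corn): payoffs 20, 13 → best response Barley.
Farm 2 against (Soy, Soy): payoffs 8, 1 → best response Barley.
Farm 2 against (Wheat, Corn): payoffs 3, 18 → best response Corn.
Farm 2 against (Wheat, Soy): payoffs 7, 19 → best response Corn.
Farm 2 against (Canola, Corn): payoffs 13, 20 → best response Corn.
Farm 2 against (Canola, Soy): payoffs 11, 20 → best response Corn.
Farm 3 against (Soy, Barley): payoffs 18, 10 → best response Corn.
Farm 3 against (Soy, Corn): payoffs 11, 4 → best response Corn.
Farm 3 against (Wheat, Barley): payoffs 20, 19 → best response Corn.
Farm 3 against (Wheat, Corn): payoffs 17, 9 → best response Corn.
Farm 3 against (Canola, Barley): payoffs 13, 7 → best response Corn.
Farm 3 against (Canola, Corn): payoffs 3, 8 → best response Soy.
Mutual best responses: (Soy, Barley, Corn); (Wheat, Corn, Corn); (Canola, Corn, Soy).

The pure Nash equilibria are (Soy, Barley, Corn), (Wheat, Corn, Corn), (Canola, Corn, Soy).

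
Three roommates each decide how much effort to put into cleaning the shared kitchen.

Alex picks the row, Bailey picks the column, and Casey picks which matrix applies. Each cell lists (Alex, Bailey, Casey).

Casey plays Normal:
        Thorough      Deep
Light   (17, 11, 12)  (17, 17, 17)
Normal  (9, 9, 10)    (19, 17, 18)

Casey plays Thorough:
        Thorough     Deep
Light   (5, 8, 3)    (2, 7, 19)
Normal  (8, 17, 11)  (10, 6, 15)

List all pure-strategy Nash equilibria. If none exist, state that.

Pure-strategy Nash equilibria: (Normal, Thorough, Thorough) and (Normal, Deep, Normal)

(Light, Thorough, Normal): Bailey can switch to Deep (11 → 17). Not NE.
(Light, Thorough, Thorough): Alex can switch to Normal (5 → 8). Not NE.
(Light, Deep, Normal): Alex can switch to Normal (17 → 19). Not NE.
(Light, Deep, Thorough): Alex can switch to Normal (2 → 10). Not NE.
(Normal, Thorough, Normal): Alex can switch to Light (9 → 17). Not NE.
(Normal, Thorough, Thorough): Alex gets 8, best alternative 5; Bailey gets 17, best alternative 6; Casey gets 11, best alternative 10. No profitable deviation — NE.
(Normal, Deep, Normal): Alex gets 19, best alternative 17; Bailey gets 17, best alternative 9; Casey gets 18, best alternative 15. No profitable deviation — NE.
(Normal, Deep, Thorough): Bailey can switch to Thorough (6 → 17). Not NE.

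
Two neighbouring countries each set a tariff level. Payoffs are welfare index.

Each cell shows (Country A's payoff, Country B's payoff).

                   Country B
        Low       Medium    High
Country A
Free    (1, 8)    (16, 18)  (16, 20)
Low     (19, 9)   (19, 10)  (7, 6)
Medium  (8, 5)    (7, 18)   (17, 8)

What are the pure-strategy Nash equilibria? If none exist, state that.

Country A against Low: payoffs 1, 19, 8 → best response Low.
Country A against Medium: payoffs 16, 19, 7 → best response Low.
Country A against High: payoffs 16, 7, 17 → best response Medium.
Country B against Free: payoffs 8, 18, 20 → best response High.
Country B against Low: payoffs 9, 10, 6 → best response Medium.
Country B against Medium: payoffs 5, 18, 8 → best response Medium.
Mutual best responses: (Low, Medium).

Pure NE: (Low, Medium)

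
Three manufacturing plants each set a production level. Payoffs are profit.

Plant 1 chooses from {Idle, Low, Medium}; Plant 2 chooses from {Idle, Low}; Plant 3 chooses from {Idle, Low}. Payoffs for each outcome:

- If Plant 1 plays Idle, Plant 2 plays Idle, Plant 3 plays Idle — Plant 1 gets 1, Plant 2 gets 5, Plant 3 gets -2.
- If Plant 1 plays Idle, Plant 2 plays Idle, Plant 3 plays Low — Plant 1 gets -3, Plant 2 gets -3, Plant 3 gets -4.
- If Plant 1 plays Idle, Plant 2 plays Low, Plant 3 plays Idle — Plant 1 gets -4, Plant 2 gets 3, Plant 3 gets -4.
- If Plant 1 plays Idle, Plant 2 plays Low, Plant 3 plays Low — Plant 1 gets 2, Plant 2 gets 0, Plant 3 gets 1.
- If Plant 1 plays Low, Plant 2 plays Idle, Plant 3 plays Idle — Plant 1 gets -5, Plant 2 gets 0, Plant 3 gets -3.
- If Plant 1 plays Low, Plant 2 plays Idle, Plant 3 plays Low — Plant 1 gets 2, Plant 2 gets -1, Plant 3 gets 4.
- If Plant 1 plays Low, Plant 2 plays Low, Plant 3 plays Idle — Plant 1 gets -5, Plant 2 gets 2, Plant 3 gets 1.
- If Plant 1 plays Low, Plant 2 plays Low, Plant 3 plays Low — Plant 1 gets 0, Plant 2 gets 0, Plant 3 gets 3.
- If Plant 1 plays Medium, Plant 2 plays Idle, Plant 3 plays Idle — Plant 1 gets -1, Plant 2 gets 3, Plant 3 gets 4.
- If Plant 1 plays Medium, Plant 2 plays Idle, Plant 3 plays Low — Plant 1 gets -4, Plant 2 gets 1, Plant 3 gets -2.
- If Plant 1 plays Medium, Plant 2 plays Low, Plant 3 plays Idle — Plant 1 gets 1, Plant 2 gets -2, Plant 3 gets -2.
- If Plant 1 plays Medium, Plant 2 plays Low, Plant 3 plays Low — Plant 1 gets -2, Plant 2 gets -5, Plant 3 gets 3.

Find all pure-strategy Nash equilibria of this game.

(Idle, Idle, Idle): Plant 1 gets 1, best alternative -1; Plant 2 gets 5, best alternative 3; Plant 3 gets -2, best alternative -4. No profitable deviation — NE.
(Idle, Idle, Low): Plant 1 can switch to Low (-3 → 2). Not NE.
(Idle, Low, Idle): Plant 1 can switch to Medium (-4 → 1). Not NE.
(Idle, Low, Low): Plant 1 gets 2, best alternative 0; Plant 2 gets 0, best alternative -3; Plant 3 gets 1, best alternative -4. No profitable deviation — NE.
(Low, Idle, Idle): Plant 1 can switch to Idle (-5 → 1). Not NE.
(Low, Idle, Low): Plant 2 can switch to Low (-1 → 0). Not NE.
(Low, Low, Idle): Plant 1 can switch to Idle (-5 → -4). Not NE.
(Low, Low, Low): Plant 1 can switch to Idle (0 → 2). Not NE.
(Medium, Idle, Idle): Plant 1 can switch to Idle (-1 → 1). Not NE.
(Medium, Idle, Low): Plant 1 can switch to Idle (-4 → -3). Not NE.
(Medium, Low, Idle): Plant 2 can switch to Idle (-2 → 3). Not NE.
(Medium, Low, Low): Plant 1 can switch to Idle (-2 → 2). Not NE.

(Idle, Idle, Idle), (Idle, Low, Low)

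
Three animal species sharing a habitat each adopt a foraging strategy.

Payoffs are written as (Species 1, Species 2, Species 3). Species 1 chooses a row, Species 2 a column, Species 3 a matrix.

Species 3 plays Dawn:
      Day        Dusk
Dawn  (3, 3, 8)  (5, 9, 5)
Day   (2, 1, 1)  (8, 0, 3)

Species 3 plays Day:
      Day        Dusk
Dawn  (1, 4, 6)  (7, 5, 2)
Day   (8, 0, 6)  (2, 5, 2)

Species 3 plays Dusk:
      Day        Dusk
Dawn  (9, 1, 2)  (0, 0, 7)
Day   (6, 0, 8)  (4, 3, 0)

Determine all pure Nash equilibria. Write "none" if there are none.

No pure-strategy Nash equilibrium.

Species 1 against (Day, Dawn): payoffs 3, 2 → best response Dawn.
Species 1 against (Day, Day): payoffs 1, 8 → best response Day.
Species 1 against (Day, Dusk): payoffs 9, 6 → best response Dawn.
Species 1 against (Dusk, Dawn): payoffs 5, 8 → best response Day.
Species 1 against (Dusk, Day): payoffs 7, 2 → best response Dawn.
Species 1 against (Dusk, Dusk): payoffs 0, 4 → best response Day.
Species 2 against (Dawn, Dawn): payoffs 3, 9 → best response Dusk.
Species 2 against (Dawn, Day): payoffs 4, 5 → best response Dusk.
Species 2 against (Dawn, Dusk): payoffs 1, 0 → best response Day.
Species 2 against (Day, Dawn): payoffs 1, 0 → best response Day.
Species 2 against (Day, Day): payoffs 0, 5 → best response Dusk.
Species 2 against (Day, Dusk): payoffs 0, 3 → best response Dusk.
Species 3 against (Dawn, Day): payoffs 8, 6, 2 → best response Dawn.
Species 3 against (Dawn, Dusk): payoffs 5, 2, 7 → best response Dusk.
Species 3 against (Day, Day): payoffs 1, 6, 8 → best response Dusk.
Species 3 against (Day, Dusk): payoffs 3, 2, 0 → best response Dawn.
No profile is a mutual best response for all players.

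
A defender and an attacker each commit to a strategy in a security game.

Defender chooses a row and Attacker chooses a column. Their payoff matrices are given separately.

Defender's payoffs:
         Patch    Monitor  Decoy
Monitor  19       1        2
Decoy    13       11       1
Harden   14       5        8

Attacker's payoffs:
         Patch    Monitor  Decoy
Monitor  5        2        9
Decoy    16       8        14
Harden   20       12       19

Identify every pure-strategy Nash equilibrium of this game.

Defender against Patch: payoffs 19, 13, 14 → best response Monitor.
Defender against Monitor: payoffs 1, 11, 5 → best response Decoy.
Defender against Decoy: payoffs 2, 1, 8 → best response Harden.
Attacker against Monitor: payoffs 5, 2, 9 → best response Decoy.
Attacker against Decoy: payoffs 16, 8, 14 → best response Patch.
Attacker against Harden: payoffs 20, 12, 19 → best response Patch.
No profile is a mutual best response for all players.

No pure-strategy Nash equilibrium.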